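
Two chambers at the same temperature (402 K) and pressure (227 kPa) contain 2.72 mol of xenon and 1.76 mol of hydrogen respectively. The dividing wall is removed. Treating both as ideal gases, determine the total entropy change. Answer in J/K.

Mole fractions: x_A = 2.72/4.48 = 0.607, x_B = 0.393.
ΔS_mix = −R(n_A ln x_A + n_B ln x_B) = −8.314 × (2.72 ln 0.607 + 1.76 ln 0.393) = 25 J/K.

ΔS_mix = 25 J/K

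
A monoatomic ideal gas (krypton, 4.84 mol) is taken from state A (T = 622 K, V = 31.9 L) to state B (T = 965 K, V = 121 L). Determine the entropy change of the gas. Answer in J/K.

Entropy is a state function: ΔS = nC_V ln(T₂/T₁) + nR ln(V₂/V₁), with C_V = 3R/2 = 12.47 J mol⁻¹ K⁻¹ for a monoatomic ideal gas.
ΔS = 4.84 × [12.47 × ln(965/622) + 8.314 × ln(121/31.9)] = 80.2 J/K.

ΔS = 80.2 J/K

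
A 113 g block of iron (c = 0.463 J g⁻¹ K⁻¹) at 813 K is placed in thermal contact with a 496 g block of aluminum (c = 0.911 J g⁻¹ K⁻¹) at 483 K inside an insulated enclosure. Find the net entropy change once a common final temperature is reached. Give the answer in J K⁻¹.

ΔS_total = 7.29 J/K

Energy balance: T_f = (m₁c₁T₁ + m₂c₂T₂)/(m₁c₁ + m₂c₂) = 517.24 K.
ΔS₁ = m₁c₁ ln(T_f/T₁) = 52.319 × ln(517.24/813) = -23.66 J/K.
ΔS₂ = m₂c₂ ln(T_f/T₂) = 451.856 × ln(517.24/483) = 30.95 J/K.
ΔS_total = -23.66 + 30.95 = 7.29 J/K.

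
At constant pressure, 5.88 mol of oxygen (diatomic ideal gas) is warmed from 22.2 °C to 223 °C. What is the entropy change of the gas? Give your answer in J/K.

In kelvin: T₁ = 295.35 K, T₂ = 496.15 K. At constant pressure, ΔS = nC_p ln(T₂/T₁) with C_p = 7R/2 = 29.1 J mol⁻¹ K⁻¹.
ΔS = 5.88 × 29.1 × ln(496.15/295.35) = 88.8 J/K.

ΔS = 88.8 J/K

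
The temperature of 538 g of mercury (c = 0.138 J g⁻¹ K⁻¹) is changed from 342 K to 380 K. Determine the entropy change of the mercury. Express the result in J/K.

ΔS = ∫dQ_rev/T = m c ln(T₂/T₁) = 538 × 0.138 × ln(380/342) = 7.82 J/K.

ΔS = 7.82 J/K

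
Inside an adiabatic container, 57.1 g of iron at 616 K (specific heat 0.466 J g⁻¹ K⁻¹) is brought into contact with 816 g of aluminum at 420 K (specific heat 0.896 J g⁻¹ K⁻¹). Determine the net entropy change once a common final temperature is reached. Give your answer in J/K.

ΔS_total = 2.13 J/K

Energy balance: T_f = (m₁c₁T₁ + m₂c₂T₂)/(m₁c₁ + m₂c₂) = 426.88 K.
ΔS₁ = m₁c₁ ln(T_f/T₁) = 26.6086 × ln(426.88/616) = -9.7584 J/K.
ΔS₂ = m₂c₂ ln(T_f/T₂) = 731.136 × ln(426.88/420) = 11.884 J/K.
ΔS_total = -9.7584 + 11.884 = 2.13 J/K.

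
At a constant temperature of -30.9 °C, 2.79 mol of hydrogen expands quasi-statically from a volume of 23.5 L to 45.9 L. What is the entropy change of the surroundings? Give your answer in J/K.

For an isothermal ideal gas ΔS_gas = nR ln(V₂/V₁) = 2.79 × 8.314 × ln(45.9/23.5) = 15.5 J/K.
The process is reversible, so ΔS_surr = −ΔS_gas = -15.5 J/K and ΔS_universe = 0.

ΔS_surr = -15.5 J/K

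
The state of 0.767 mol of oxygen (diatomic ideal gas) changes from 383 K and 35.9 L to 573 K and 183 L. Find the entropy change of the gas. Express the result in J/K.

ΔS = 16.8 J/K

Entropy is a state function: ΔS = nC_V ln(T₂/T₁) + nR ln(V₂/V₁), with C_V = 5R/2 = 20.79 J mol⁻¹ K⁻¹ for a diatomic ideal gas.
ΔS = 0.767 × [20.79 × ln(573/383) + 8.314 × ln(183/35.9)] = 16.8 J/K.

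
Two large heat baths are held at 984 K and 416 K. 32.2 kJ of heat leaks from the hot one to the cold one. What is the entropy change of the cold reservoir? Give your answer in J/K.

The cold reservoir gains heat Q, so ΔS_cold = +Q/T_C = 32200/416 = 77.4 J/K.

ΔS_cold = 77.4 J/K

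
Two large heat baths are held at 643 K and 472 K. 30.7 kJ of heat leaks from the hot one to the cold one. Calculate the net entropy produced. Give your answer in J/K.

ΔS_hot = −Q/T_H = −30700/643 = -47.74 J/K and ΔS_cold = +Q/T_C = 30700/472 = 65.04 J/K.
ΔS_total = -47.74 + 65.04 = 17.3 J/K, positive as the second law requires.

ΔS_total = 17.3 J/K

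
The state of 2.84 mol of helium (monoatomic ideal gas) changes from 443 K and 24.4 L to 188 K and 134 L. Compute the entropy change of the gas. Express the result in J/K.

Entropy is a state function: ΔS = nC_V ln(T₂/T₁) + nR ln(V₂/V₁), with C_V = 3R/2 = 12.47 J mol⁻¹ K⁻¹ for a monoatomic ideal gas.
ΔS = 2.84 × [12.47 × ln(188/443) + 8.314 × ln(134/24.4)] = 9.86 J/K.

ΔS = 9.86 J/K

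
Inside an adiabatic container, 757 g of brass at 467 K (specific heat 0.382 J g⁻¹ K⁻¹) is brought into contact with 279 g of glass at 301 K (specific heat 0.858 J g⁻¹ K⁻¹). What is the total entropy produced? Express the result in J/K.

Energy balance: T_f = (m₁c₁T₁ + m₂c₂T₂)/(m₁c₁ + m₂c₂) = 391.82 K.
ΔS₁ = m₁c₁ ln(T_f/T₁) = 289.174 × ln(391.82/467) = -50.76 J/K.
ΔS₂ = m₂c₂ ln(T_f/T₂) = 239.382 × ln(391.82/301) = 63.12 J/K.
ΔS_total = -50.76 + 63.12 = 12.4 J/K.

ΔS_total = 12.4 J/K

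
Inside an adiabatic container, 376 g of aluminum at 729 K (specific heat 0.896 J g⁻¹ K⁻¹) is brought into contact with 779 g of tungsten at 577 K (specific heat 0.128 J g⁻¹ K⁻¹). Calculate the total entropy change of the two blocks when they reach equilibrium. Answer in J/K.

ΔS_total = 2.01 J/K

Energy balance: T_f = (m₁c₁T₁ + m₂c₂T₂)/(m₁c₁ + m₂c₂) = 694.29 K.
ΔS₁ = m₁c₁ ln(T_f/T₁) = 336.896 × ln(694.29/729) = -16.44 J/K.
ΔS₂ = m₂c₂ ln(T_f/T₂) = 99.712 × ln(694.29/577) = 18.45 J/K.
ΔS_total = -16.44 + 18.45 = 2.01 J/K.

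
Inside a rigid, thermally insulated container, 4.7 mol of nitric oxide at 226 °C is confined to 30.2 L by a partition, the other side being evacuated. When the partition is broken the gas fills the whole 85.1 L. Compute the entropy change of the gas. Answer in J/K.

For an ideal gas in free expansion Q = 0 and W = 0, so T is unchanged.
Entropy is a state function; using a reversible isothermal path, ΔS_gas = nR ln(V₂/V₁) = 4.7 × 8.314 × ln(85.1/30.2) = 40.5 J/K.

ΔS_gas = 40.5 J/K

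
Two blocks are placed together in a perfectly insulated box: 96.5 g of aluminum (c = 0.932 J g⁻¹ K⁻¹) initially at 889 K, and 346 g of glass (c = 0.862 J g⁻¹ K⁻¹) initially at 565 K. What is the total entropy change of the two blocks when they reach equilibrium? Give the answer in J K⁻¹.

ΔS_total = 7.66 J/K

Energy balance: T_f = (m₁c₁T₁ + m₂c₂T₂)/(m₁c₁ + m₂c₂) = 640.07 K.
ΔS₁ = m₁c₁ ln(T_f/T₁) = 89.938 × ln(640.07/889) = -29.55 J/K.
ΔS₂ = m₂c₂ ln(T_f/T₂) = 298.252 × ln(640.07/565) = 37.21 J/K.
ΔS_total = -29.55 + 37.21 = 7.66 J/K.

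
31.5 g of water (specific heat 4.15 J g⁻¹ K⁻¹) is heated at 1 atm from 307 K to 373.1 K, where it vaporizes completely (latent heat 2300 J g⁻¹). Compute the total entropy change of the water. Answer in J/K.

Warming step: ΔS₁ = m c ln(T_tr/T_i) = 31.5 × 4.15 × ln(373.1/307) = 25.49 J/K.
Phase change: ΔS₂ = +mL/T_tr = 31.5 × 2300 / 373.1 = 194.2 J/K.
ΔS_total = (25.49) + (194.2) = 220 J/K.

ΔS = 220 J/K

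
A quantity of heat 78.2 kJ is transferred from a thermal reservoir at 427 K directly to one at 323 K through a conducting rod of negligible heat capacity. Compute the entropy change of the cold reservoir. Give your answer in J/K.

ΔS_cold = 242 J/K

The cold reservoir gains heat Q, so ΔS_cold = +Q/T_C = 78200/323 = 242 J/K.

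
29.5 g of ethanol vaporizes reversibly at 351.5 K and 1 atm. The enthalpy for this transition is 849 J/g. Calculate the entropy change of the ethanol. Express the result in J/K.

ΔS = 71.3 J/K

Heat absorbed by the substance: Q = mL = 29.5 × 849 = 25045.5 J.
At constant T, ΔS = Q_rev/T = 25045.5 / 351.5 = 71.3 J/K.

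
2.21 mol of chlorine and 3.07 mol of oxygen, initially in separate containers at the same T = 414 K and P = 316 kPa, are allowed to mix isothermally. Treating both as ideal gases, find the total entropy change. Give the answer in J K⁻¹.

ΔS_mix = 29.8 J/K

Mole fractions: x_A = 2.21/5.28 = 0.419, x_B = 0.581.
ΔS_mix = −R(n_A ln x_A + n_B ln x_B) = −8.314 × (2.21 ln 0.419 + 3.07 ln 0.581) = 29.8 J/K.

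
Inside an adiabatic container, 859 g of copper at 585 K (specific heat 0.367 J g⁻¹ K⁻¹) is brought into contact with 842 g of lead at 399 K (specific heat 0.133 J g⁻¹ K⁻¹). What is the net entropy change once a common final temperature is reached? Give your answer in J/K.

Energy balance: T_f = (m₁c₁T₁ + m₂c₂T₂)/(m₁c₁ + m₂c₂) = 536.25 K.
ΔS₁ = m₁c₁ ln(T_f/T₁) = 315.253 × ln(536.25/585) = -27.433 J/K.
ΔS₂ = m₂c₂ ln(T_f/T₂) = 111.986 × ln(536.25/399) = 33.107 J/K.
ΔS_total = -27.433 + 33.107 = 5.67 J/K.

ΔS_total = 5.67 J/K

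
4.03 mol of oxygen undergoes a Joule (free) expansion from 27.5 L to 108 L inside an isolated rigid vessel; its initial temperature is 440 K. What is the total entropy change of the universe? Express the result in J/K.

For an ideal gas in free expansion Q = 0 and W = 0, so T is unchanged.
Entropy is a state function; using a reversible isothermal path, ΔS_gas = nR ln(V₂/V₁) = 4.03 × 8.314 × ln(108/27.5) = 45.8 J/K.
The insulated surroundings exchange no heat, so ΔS_surr = 0 and ΔS_universe = ΔS_gas.

ΔS_universe = 45.8 J/K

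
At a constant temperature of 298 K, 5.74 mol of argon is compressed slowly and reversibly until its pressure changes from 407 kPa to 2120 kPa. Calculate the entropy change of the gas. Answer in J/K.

For an isothermal ideal gas ΔS_gas = nR ln(P₁/P₂) = 5.74 × 8.314 × ln(407/2120) = -78.8 J/K.

ΔS_gas = -78.8 J/K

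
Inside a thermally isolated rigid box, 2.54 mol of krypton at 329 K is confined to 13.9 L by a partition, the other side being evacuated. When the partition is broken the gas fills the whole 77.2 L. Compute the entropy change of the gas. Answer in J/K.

ΔS_gas = 36.2 J/K

No heat is exchanged and no work is done, so the ideal-gas temperature stays constant.
Entropy is a state function; using a reversible isothermal path, ΔS_gas = nR ln(V₂/V₁) = 2.54 × 8.314 × ln(77.2/13.9) = 36.2 J/K.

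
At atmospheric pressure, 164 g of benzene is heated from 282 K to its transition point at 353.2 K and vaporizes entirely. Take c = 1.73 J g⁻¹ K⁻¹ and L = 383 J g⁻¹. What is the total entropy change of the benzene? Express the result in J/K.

Warming step: ΔS₁ = m c ln(T_tr/T_i) = 164 × 1.73 × ln(353.2/282) = 63.87 J/K.
Phase change: ΔS₂ = +mL/T_tr = 164 × 383 / 353.2 = 177.8 J/K.
ΔS_total = (63.87) + (177.8) = 242 J/K.

ΔS = 242 J/K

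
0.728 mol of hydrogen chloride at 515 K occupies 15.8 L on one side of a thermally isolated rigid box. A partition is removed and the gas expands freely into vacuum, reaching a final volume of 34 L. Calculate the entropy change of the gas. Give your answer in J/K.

ΔS_gas = 4.64 J/K

No heat is exchanged and no work is done, so the ideal-gas temperature stays constant.
Entropy is a state function; using a reversible isothermal path, ΔS_gas = nR ln(V₂/V₁) = 0.728 × 8.314 × ln(34/15.8) = 4.64 J/K.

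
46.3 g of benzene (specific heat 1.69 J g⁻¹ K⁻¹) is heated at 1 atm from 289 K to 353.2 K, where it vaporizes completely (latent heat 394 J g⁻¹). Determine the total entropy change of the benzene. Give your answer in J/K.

ΔS = 67.3 J/K

Warming step: ΔS₁ = m c ln(T_tr/T_i) = 46.3 × 1.69 × ln(353.2/289) = 15.7 J/K.
Phase change: ΔS₂ = +mL/T_tr = 46.3 × 394 / 353.2 = 51.65 J/K.
ΔS_total = (15.7) + (51.65) = 67.3 J/K.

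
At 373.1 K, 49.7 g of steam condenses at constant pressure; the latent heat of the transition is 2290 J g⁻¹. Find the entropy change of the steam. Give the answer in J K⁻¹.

ΔS = -305 J/K

Heat released by the substance: Q = −mL = −49.7 × 2290 = −113813 J.
At constant T, ΔS = Q_rev/T = −113813 / 373.1 = -305 J/K.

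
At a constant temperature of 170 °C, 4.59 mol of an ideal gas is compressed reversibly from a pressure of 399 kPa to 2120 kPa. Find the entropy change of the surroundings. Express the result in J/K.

ΔS_surr = 63.7 J/K

For an isothermal ideal gas ΔS_gas = nR ln(P₁/P₂) = 4.59 × 8.314 × ln(399/2120) = -63.7 J/K.
The process is reversible, so ΔS_surr = −ΔS_gas = 63.7 J/K and ΔS_universe = 0.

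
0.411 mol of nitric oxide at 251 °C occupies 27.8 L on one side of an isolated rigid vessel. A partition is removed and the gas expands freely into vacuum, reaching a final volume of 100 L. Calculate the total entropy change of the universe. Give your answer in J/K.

No heat is exchanged and no work is done, so the ideal-gas temperature stays constant.
Entropy is a state function; using a reversible isothermal path, ΔS_gas = nR ln(V₂/V₁) = 0.411 × 8.314 × ln(100/27.8) = 4.37 J/K.
The insulated surroundings exchange no heat, so ΔS_surr = 0 and ΔS_universe = ΔS_gas.

ΔS_universe = 4.37 J/K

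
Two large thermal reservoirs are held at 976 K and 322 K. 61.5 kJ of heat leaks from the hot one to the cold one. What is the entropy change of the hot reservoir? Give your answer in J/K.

The hot reservoir loses heat Q, so ΔS_hot = −Q/T_H = −61500/976 = -63 J/K.

ΔS_hot = -63 J/K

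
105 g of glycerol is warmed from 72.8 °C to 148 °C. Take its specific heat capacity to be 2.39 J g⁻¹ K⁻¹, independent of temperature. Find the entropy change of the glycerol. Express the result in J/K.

In kelvin: T₁ = 345.95 K, T₂ = 421.15 K. ΔS = ∫dQ_rev/T = m c ln(T₂/T₁) = 105 × 2.39 × ln(421.15/345.95) = 49.4 J/K.

ΔS = 49.4 J/K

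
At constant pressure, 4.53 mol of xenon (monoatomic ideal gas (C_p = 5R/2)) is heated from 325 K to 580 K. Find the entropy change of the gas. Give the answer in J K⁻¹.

ΔS = 54.5 J/K

At constant pressure, ΔS = nC_p ln(T₂/T₁) with C_p = 5R/2 = 20.79 J mol⁻¹ K⁻¹.
ΔS = 4.53 × 20.79 × ln(580/325) = 54.5 J/K.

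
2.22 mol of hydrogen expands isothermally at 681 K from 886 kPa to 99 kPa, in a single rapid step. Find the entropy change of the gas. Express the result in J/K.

Entropy is a state function, so ΔS_gas depends only on the end states.
For an isothermal ideal gas ΔS_gas = nR ln(P₁/P₂) = 2.22 × 8.314 × ln(886/99) = 40.5 J/K.

ΔS_gas = 40.5 J/K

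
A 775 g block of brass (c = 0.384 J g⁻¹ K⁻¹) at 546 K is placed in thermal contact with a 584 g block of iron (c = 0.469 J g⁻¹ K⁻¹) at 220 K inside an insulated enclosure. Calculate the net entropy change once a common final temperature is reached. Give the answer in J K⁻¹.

Energy balance: T_f = (m₁c₁T₁ + m₂c₂T₂)/(m₁c₁ + m₂c₂) = 389.76 K.
ΔS₁ = m₁c₁ ln(T_f/T₁) = 297.6 × ln(389.76/546) = -100.3 J/K.
ΔS₂ = m₂c₂ ln(T_f/T₂) = 273.896 × ln(389.76/220) = 156.6 J/K.
ΔS_total = -100.3 + 156.6 = 56.3 J/K.

ΔS_total = 56.3 J/K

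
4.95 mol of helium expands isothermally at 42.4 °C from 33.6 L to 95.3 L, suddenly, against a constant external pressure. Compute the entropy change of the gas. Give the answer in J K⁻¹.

ΔS_gas = 42.9 J/K

Entropy is a state function, so ΔS_gas depends only on the end states.
For an isothermal ideal gas ΔS_gas = nR ln(V₂/V₁) = 4.95 × 8.314 × ln(95.3/33.6) = 42.9 J/K.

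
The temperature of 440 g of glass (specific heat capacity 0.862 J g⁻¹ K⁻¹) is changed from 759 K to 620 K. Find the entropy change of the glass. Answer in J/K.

ΔS = -76.7 J/K

ΔS = ∫dQ_rev/T = m c ln(T₂/T₁) = 440 × 0.862 × ln(620/759) = -76.7 J/K.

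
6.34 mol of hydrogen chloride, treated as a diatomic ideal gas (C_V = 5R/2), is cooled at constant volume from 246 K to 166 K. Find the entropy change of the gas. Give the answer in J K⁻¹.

At constant volume, ΔS = nC_V ln(T₂/T₁) with C_V = 5R/2 = 20.79 J mol⁻¹ K⁻¹.
ΔS = 6.34 × 20.79 × ln(166/246) = -51.8 J/K.

ΔS = -51.8 J/K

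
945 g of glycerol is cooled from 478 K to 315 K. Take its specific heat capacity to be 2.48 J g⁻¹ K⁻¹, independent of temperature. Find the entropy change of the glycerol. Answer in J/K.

ΔS = ∫dQ_rev/T = m c ln(T₂/T₁) = 945 × 2.48 × ln(315/478) = -977 J/K.

ΔS = -977 J/K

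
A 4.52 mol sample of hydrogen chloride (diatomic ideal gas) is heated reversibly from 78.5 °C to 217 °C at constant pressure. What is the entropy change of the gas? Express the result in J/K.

ΔS = 43.7 J/K

In kelvin: T₁ = 351.65 K, T₂ = 490.15 K. At constant pressure, ΔS = nC_p ln(T₂/T₁) with C_p = 7R/2 = 29.1 J mol⁻¹ K⁻¹.
ΔS = 4.52 × 29.1 × ln(490.15/351.65) = 43.7 J/K.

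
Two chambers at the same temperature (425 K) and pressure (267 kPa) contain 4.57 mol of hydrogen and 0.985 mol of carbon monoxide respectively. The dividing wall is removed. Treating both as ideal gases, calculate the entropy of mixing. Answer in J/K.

Mole fractions: x_A = 4.57/5.56 = 0.823, x_B = 0.177.
ΔS_mix = −R(n_A ln x_A + n_B ln x_B) = −8.314 × (4.57 ln 0.823 + 0.985 ln 0.177) = 21.6 J/K.

ΔS_mix = 21.6 J/K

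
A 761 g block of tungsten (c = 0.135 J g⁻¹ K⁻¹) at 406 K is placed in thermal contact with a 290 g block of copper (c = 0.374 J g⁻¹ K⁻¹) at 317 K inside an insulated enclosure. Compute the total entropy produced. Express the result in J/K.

Energy balance: T_f = (m₁c₁T₁ + m₂c₂T₂)/(m₁c₁ + m₂c₂) = 360.29 K.
ΔS₁ = m₁c₁ ln(T_f/T₁) = 102.735 × ln(360.29/406) = -12.27 J/K.
ΔS₂ = m₂c₂ ln(T_f/T₂) = 108.46 × ln(360.29/317) = 13.88 J/K.
ΔS_total = -12.27 + 13.88 = 1.61 J/K.

ΔS_total = 1.61 J/K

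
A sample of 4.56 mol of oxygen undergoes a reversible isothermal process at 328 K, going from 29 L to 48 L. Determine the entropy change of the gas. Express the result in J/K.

ΔS_gas = 19.1 J/K

For an isothermal ideal gas ΔS_gas = nR ln(V₂/V₁) = 4.56 × 8.314 × ln(48/29) = 19.1 J/K.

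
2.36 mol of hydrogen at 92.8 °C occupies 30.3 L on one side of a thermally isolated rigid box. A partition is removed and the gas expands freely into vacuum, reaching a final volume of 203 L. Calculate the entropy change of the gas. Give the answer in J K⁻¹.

For an ideal gas in free expansion Q = 0 and W = 0, so T is unchanged.
Entropy is a state function; using a reversible isothermal path, ΔS_gas = nR ln(V₂/V₁) = 2.36 × 8.314 × ln(203/30.3) = 37.3 J/K.

ΔS_gas = 37.3 J/K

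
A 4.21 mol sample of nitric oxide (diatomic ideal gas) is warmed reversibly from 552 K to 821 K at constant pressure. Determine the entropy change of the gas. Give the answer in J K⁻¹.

ΔS = 48.6 J/K

At constant pressure, ΔS = nC_p ln(T₂/T₁) with C_p = 7R/2 = 29.1 J mol⁻¹ K⁻¹.
ΔS = 4.21 × 29.1 × ln(821/552) = 48.6 J/K.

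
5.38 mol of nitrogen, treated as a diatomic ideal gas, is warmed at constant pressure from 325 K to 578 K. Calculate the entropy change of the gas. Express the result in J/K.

ΔS = 90.1 J/K

At constant pressure, ΔS = nC_p ln(T₂/T₁) with C_p = 7R/2 = 29.1 J mol⁻¹ K⁻¹.
ΔS = 5.38 × 29.1 × ln(578/325) = 90.1 J/K.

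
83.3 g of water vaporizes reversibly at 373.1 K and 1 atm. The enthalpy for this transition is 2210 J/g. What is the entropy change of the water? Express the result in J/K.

Heat absorbed by the substance: Q = mL = 83.3 × 2210 = 184093 J.
At constant T, ΔS = Q_rev/T = 184093 / 373.1 = 493 J/K.

ΔS = 493 J/K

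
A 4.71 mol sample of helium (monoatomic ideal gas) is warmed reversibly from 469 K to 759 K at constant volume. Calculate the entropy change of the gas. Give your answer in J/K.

ΔS = 28.3 J/K

At constant volume, ΔS = nC_V ln(T₂/T₁) with C_V = 3R/2 = 12.47 J mol⁻¹ K⁻¹.
ΔS = 4.71 × 12.47 × ln(759/469) = 28.3 J/K.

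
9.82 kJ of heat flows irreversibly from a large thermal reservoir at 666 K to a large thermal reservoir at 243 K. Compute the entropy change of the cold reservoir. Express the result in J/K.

The cold reservoir gains heat Q, so ΔS_cold = +Q/T_C = 9820/243 = 40.4 J/K.

ΔS_cold = 40.4 J/K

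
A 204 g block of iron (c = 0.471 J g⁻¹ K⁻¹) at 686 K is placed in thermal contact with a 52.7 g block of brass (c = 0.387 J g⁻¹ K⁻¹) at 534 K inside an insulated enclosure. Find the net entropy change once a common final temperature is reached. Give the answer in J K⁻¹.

ΔS_total = 0.5 J/K

Energy balance: T_f = (m₁c₁T₁ + m₂c₂T₂)/(m₁c₁ + m₂c₂) = 659.39 K.
ΔS₁ = m₁c₁ ln(T_f/T₁) = 96.084 × ln(659.39/686) = -3.802 J/K.
ΔS₂ = m₂c₂ ln(T_f/T₂) = 20.3949 × ln(659.39/534) = 4.302 J/K.
ΔS_total = -3.802 + 4.302 = 0.5 J/K.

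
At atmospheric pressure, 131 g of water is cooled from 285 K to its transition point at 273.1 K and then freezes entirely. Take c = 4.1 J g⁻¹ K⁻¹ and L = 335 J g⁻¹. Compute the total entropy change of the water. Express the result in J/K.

ΔS = -184 J/K

Cooling step: ΔS₁ = m c ln(T_tr/T_i) = 131 × 4.1 × ln(273.1/285) = -22.91 J/K.
Phase change: ΔS₂ = −mL/T_tr = −131 × 335 / 273.1 = -160.7 J/K.
ΔS_total = (-22.91) + (-160.7) = -184 J/K.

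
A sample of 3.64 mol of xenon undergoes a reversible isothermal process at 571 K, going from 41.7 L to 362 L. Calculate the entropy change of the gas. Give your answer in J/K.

For an isothermal ideal gas ΔS_gas = nR ln(V₂/V₁) = 3.64 × 8.314 × ln(362/41.7) = 65.4 J/K.

ΔS_gas = 65.4 J/K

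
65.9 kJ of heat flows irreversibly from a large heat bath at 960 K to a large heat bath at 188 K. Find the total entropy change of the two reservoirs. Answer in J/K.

ΔS_total = 282 J/K

ΔS_hot = −Q/T_H = −65900/960 = -68.65 J/K and ΔS_cold = +Q/T_C = 65900/188 = 350.5 J/K.
ΔS_total = -68.65 + 350.5 = 282 J/K, positive as the second law requires.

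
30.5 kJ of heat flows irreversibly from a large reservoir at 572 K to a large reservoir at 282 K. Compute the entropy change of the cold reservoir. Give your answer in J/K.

ΔS_cold = 108 J/K

The cold reservoir gains heat Q, so ΔS_cold = +Q/T_C = 30500/282 = 108 J/K.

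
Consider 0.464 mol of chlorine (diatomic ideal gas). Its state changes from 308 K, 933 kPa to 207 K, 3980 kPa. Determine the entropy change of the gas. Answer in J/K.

ΔS = nC_p ln(T₂/T₁) − nR ln(P₂/P₁), with C_p = 7R/2 = 29.1 J mol⁻¹ K⁻¹ for a diatomic ideal gas.
ΔS = 0.464 × [29.1 × ln(207/308) − 8.314 × ln(3980/933)] = -11 J/K.

ΔS = -11 J/K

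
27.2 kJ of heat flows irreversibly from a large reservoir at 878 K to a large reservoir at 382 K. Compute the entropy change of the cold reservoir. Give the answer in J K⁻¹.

The cold reservoir gains heat Q, so ΔS_cold = +Q/T_C = 27200/382 = 71.2 J/K.

ΔS_cold = 71.2 J/K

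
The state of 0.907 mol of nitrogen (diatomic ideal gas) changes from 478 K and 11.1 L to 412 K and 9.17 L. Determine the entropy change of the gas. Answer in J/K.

ΔS = -4.24 J/K

Entropy is a state function: ΔS = nC_V ln(T₂/T₁) + nR ln(V₂/V₁), with C_V = 5R/2 = 20.79 J mol⁻¹ K⁻¹ for a diatomic ideal gas.
ΔS = 0.907 × [20.79 × ln(412/478) + 8.314 × ln(9.17/11.1)] = -4.24 J/K.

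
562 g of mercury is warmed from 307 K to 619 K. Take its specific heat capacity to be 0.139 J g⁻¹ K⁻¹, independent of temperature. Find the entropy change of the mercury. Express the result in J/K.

ΔS = 54.8 J/K

ΔS = ∫dQ_rev/T = m c ln(T₂/T₁) = 562 × 0.139 × ln(619/307) = 54.8 J/K.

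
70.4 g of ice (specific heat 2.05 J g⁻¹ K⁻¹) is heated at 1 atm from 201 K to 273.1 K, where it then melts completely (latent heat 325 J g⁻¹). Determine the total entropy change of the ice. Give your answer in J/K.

ΔS = 128 J/K

Warming step: ΔS₁ = m c ln(T_tr/T_i) = 70.4 × 2.05 × ln(273.1/201) = 44.24 J/K.
Phase change: ΔS₂ = +mL/T_tr = 70.4 × 325 / 273.1 = 83.78 J/K.
ΔS_total = (44.24) + (83.78) = 128 J/K.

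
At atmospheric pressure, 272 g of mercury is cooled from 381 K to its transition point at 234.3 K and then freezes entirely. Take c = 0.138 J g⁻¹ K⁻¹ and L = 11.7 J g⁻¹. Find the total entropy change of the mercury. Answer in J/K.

ΔS = -31.8 J/K

Cooling step: ΔS₁ = m c ln(T_tr/T_i) = 272 × 0.138 × ln(234.3/381) = -18.25 J/K.
Phase change: ΔS₂ = −mL/T_tr = −272 × 11.7 / 234.3 = -13.58 J/K.
ΔS_total = (-18.25) + (-13.58) = -31.8 J/K.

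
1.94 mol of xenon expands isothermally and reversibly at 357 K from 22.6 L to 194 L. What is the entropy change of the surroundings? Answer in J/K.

For an isothermal ideal gas ΔS_gas = nR ln(V₂/V₁) = 1.94 × 8.314 × ln(194/22.6) = 34.7 J/K.
The process is reversible, so ΔS_surr = −ΔS_gas = -34.7 J/K and ΔS_universe = 0.

ΔS_surr = -34.7 J/K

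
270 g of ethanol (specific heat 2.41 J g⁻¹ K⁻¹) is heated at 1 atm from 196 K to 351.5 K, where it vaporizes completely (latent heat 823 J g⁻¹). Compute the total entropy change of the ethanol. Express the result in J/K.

ΔS = 1010 J/K

Warming step: ΔS₁ = m c ln(T_tr/T_i) = 270 × 2.41 × ln(351.5/196) = 380.1 J/K.
Phase change: ΔS₂ = +mL/T_tr = 270 × 823 / 351.5 = 632.2 J/K.
ΔS_total = (380.1) + (632.2) = 1010 J/K.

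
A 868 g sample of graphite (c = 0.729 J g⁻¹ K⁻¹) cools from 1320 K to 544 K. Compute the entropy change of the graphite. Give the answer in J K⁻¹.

ΔS = ∫dQ_rev/T = m c ln(T₂/T₁) = 868 × 0.729 × ln(544/1320) = -561 J/K.

ΔS = -561 J/K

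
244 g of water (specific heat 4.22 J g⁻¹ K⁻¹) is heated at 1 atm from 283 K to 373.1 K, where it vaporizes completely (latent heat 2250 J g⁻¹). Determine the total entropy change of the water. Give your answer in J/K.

ΔS = 1760 J/K

Warming step: ΔS₁ = m c ln(T_tr/T_i) = 244 × 4.22 × ln(373.1/283) = 284.6 J/K.
Phase change: ΔS₂ = +mL/T_tr = 244 × 2250 / 373.1 = 1471 J/K.
ΔS_total = (284.6) + (1471) = 1760 J/K.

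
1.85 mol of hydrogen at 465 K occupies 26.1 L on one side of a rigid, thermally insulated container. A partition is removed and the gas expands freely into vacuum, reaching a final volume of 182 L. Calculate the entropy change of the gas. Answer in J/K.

ΔS_gas = 29.9 J/K

No heat is exchanged and no work is done, so the ideal-gas temperature stays constant.
Entropy is a state function; using a reversible isothermal path, ΔS_gas = nR ln(V₂/V₁) = 1.85 × 8.314 × ln(182/26.1) = 29.9 J/K.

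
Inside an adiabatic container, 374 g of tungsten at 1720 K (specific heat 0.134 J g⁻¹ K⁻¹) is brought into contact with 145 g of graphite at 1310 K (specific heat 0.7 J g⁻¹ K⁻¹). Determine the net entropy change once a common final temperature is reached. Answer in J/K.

ΔS_total = 1.28 J/K

Energy balance: T_f = (m₁c₁T₁ + m₂c₂T₂)/(m₁c₁ + m₂c₂) = 1445.5 K.
ΔS₁ = m₁c₁ ln(T_f/T₁) = 50.116 × ln(1445.5/1720) = -8.713 J/K.
ΔS₂ = m₂c₂ ln(T_f/T₂) = 101.5 × ln(1445.5/1310) = 9.992 J/K.
ΔS_total = -8.713 + 9.992 = 1.28 J/K.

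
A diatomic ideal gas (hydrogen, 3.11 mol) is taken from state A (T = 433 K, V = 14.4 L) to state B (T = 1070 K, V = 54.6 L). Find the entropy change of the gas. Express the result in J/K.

Entropy is a state function: ΔS = nC_V ln(T₂/T₁) + nR ln(V₂/V₁), with C_V = 5R/2 = 20.79 J mol⁻¹ K⁻¹ for a diatomic ideal gas.
ΔS = 3.11 × [20.79 × ln(1070/433) + 8.314 × ln(54.6/14.4)] = 92.9 J/K.

ΔS = 92.9 J/K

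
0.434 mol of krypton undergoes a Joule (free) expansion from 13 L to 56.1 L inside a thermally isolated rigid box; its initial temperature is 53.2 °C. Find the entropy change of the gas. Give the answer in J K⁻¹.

ΔS_gas = 5.28 J/K

For an ideal gas in free expansion Q = 0 and W = 0, so T is unchanged.
Entropy is a state function; using a reversible isothermal path, ΔS_gas = nR ln(V₂/V₁) = 0.434 × 8.314 × ln(56.1/13) = 5.28 J/K.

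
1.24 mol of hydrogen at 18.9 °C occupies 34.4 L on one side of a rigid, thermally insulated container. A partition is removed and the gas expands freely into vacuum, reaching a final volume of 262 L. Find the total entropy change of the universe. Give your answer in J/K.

ΔS_universe = 20.9 J/K

For an ideal gas in free expansion Q = 0 and W = 0, so T is unchanged.
Entropy is a state function; using a reversible isothermal path, ΔS_gas = nR ln(V₂/V₁) = 1.24 × 8.314 × ln(262/34.4) = 20.9 J/K.
The insulated surroundings exchange no heat, so ΔS_surr = 0 and ΔS_universe = ΔS_gas.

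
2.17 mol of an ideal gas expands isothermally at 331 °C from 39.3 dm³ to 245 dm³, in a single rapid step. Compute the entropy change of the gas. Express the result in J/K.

Entropy is a state function, so ΔS_gas depends only on the end states.
For an isothermal ideal gas ΔS_gas = nR ln(V₂/V₁) = 2.17 × 8.314 × ln(245/39.3) = 33 J/K.

ΔS_gas = 33 J/K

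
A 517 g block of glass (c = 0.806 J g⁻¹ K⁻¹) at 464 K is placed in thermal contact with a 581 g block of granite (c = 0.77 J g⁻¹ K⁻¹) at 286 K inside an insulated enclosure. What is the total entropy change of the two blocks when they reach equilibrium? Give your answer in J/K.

ΔS_total = 25.2 J/K

Energy balance: T_f = (m₁c₁T₁ + m₂c₂T₂)/(m₁c₁ + m₂c₂) = 371.84 K.
ΔS₁ = m₁c₁ ln(T_f/T₁) = 416.702 × ln(371.84/464) = -92.265 J/K.
ΔS₂ = m₂c₂ ln(T_f/T₂) = 447.37 × ln(371.84/286) = 117.42 J/K.
ΔS_total = -92.265 + 117.42 = 25.2 J/K.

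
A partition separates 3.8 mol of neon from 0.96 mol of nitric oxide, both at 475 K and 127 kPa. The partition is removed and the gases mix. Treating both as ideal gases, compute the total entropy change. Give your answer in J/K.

Mole fractions: x_A = 3.8/4.76 = 0.798, x_B = 0.202.
ΔS_mix = −R(n_A ln x_A + n_B ln x_B) = −8.314 × (3.8 ln 0.798 + 0.96 ln 0.202) = 19.9 J/K.

ΔS_mix = 19.9 J/K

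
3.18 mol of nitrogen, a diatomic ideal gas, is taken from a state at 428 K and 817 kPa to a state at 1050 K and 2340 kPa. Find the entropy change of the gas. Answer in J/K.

ΔS = 55.2 J/K

ΔS = nC_p ln(T₂/T₁) − nR ln(P₂/P₁), with C_p = 7R/2 = 29.1 J mol⁻¹ K⁻¹ for a diatomic ideal gas.
ΔS = 3.18 × [29.1 × ln(1050/428) − 8.314 × ln(2340/817)] = 55.2 J/K.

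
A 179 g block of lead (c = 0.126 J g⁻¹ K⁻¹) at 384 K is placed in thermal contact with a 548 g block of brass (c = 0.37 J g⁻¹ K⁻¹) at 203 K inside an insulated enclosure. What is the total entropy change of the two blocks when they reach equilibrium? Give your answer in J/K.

ΔS_total = 4.89 J/K

Energy balance: T_f = (m₁c₁T₁ + m₂c₂T₂)/(m₁c₁ + m₂c₂) = 221.12 K.
ΔS₁ = m₁c₁ ln(T_f/T₁) = 22.554 × ln(221.12/384) = -12.4486 J/K.
ΔS₂ = m₂c₂ ln(T_f/T₂) = 202.76 × ln(221.12/203) = 17.3342 J/K.
ΔS_total = -12.4486 + 17.3342 = 4.89 J/K.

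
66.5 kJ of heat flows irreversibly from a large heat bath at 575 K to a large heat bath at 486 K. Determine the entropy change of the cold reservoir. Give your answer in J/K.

The cold reservoir gains heat Q, so ΔS_cold = +Q/T_C = 66500/486 = 137 J/K.

ΔS_cold = 137 J/K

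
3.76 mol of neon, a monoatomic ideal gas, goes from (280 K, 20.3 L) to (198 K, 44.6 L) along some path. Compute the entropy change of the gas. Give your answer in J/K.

Entropy is a state function: ΔS = nC_V ln(T₂/T₁) + nR ln(V₂/V₁), with C_V = 3R/2 = 12.47 J mol⁻¹ K⁻¹ for a monoatomic ideal gas.
ΔS = 3.76 × [12.47 × ln(198/280) + 8.314 × ln(44.6/20.3)] = 8.36 J/K.

ΔS = 8.36 J/K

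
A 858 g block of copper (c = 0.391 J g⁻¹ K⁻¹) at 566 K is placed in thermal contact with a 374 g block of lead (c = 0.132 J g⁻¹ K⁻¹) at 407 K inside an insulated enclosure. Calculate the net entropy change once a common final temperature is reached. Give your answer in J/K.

ΔS_total = 2.16 J/K

Energy balance: T_f = (m₁c₁T₁ + m₂c₂T₂)/(m₁c₁ + m₂c₂) = 545.6 K.
ΔS₁ = m₁c₁ ln(T_f/T₁) = 335.478 × ln(545.6/566) = -12.31 J/K.
ΔS₂ = m₂c₂ ln(T_f/T₂) = 49.368 × ln(545.6/407) = 14.47 J/K.
ΔS_total = -12.31 + 14.47 = 2.16 J/K.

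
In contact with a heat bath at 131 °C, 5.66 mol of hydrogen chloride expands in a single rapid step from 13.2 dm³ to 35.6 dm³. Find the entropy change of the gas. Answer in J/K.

Entropy is a state function, so ΔS_gas depends only on the end states.
For an isothermal ideal gas ΔS_gas = nR ln(V₂/V₁) = 5.66 × 8.314 × ln(35.6/13.2) = 46.7 J/K.

ΔS_gas = 46.7 J/K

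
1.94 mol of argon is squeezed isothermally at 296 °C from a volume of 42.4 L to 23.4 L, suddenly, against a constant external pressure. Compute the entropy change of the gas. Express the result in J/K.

Entropy is a state function, so ΔS_gas depends only on the end states.
For an isothermal ideal gas ΔS_gas = nR ln(V₂/V₁) = 1.94 × 8.314 × ln(23.4/42.4) = -9.59 J/K.

ΔS_gas = -9.59 J/K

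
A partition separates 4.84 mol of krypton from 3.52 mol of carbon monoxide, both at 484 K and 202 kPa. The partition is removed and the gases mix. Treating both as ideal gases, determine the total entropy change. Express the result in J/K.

Mole fractions: x_A = 4.84/8.36 = 0.579, x_B = 0.421.
ΔS_mix = −R(n_A ln x_A + n_B ln x_B) = −8.314 × (4.84 ln 0.579 + 3.52 ln 0.421) = 47.3 J/K.

ΔS_mix = 47.3 J/K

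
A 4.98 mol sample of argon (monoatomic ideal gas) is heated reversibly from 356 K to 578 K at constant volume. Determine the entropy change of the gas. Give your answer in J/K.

ΔS = 30.1 J/K

At constant volume, ΔS = nC_V ln(T₂/T₁) with C_V = 3R/2 = 12.47 J mol⁻¹ K⁻¹.
ΔS = 4.98 × 12.47 × ln(578/356) = 30.1 J/K.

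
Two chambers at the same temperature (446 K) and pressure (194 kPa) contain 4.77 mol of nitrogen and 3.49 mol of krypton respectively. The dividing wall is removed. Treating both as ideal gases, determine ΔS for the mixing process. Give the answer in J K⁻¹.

ΔS_mix = 46.8 J/K

Mole fractions: x_A = 4.77/8.26 = 0.577, x_B = 0.423.
ΔS_mix = −R(n_A ln x_A + n_B ln x_B) = −8.314 × (4.77 ln 0.577 + 3.49 ln 0.423) = 46.8 J/K.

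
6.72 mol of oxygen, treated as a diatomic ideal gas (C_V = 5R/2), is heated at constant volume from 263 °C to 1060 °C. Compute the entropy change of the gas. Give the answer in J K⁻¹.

In kelvin: T₁ = 536.15 K, T₂ = 1333.15 K. At constant volume, ΔS = nC_V ln(T₂/T₁) with C_V = 5R/2 = 20.79 J mol⁻¹ K⁻¹.
ΔS = 6.72 × 20.79 × ln(1333.15/536.15) = 127 J/K.

ΔS = 127 J/K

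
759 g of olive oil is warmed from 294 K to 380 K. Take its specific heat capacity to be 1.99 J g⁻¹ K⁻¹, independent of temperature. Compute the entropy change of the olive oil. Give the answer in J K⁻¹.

ΔS = 388 J/K

ΔS = ∫dQ_rev/T = m c ln(T₂/T₁) = 759 × 1.99 × ln(380/294) = 388 J/K.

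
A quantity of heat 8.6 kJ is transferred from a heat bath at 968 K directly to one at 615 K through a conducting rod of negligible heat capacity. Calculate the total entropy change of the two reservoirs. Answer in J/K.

ΔS_total = 5.1 J/K

ΔS_hot = −Q/T_H = −8600/968 = -8.884 J/K and ΔS_cold = +Q/T_C = 8600/615 = 13.98 J/K.
ΔS_total = -8.884 + 13.98 = 5.1 J/K, positive as the second law requires.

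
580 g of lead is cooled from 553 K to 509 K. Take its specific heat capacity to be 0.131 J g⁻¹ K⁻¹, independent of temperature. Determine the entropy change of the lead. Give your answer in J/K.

ΔS = ∫dQ_rev/T = m c ln(T₂/T₁) = 580 × 0.131 × ln(509/553) = -6.3 J/K.

ΔS = -6.3 J/K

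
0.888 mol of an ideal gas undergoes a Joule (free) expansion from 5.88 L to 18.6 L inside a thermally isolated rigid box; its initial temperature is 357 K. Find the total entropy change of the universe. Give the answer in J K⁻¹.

For an ideal gas in free expansion Q = 0 and W = 0, so T is unchanged.
Entropy is a state function; using a reversible isothermal path, ΔS_gas = nR ln(V₂/V₁) = 0.888 × 8.314 × ln(18.6/5.88) = 8.5 J/K.
The insulated surroundings exchange no heat, so ΔS_surr = 0 and ΔS_universe = ΔS_gas.

ΔS_universe = 8.5 J/K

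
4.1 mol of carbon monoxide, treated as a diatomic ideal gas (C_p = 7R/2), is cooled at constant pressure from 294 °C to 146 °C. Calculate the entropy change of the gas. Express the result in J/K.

In kelvin: T₁ = 567.15 K, T₂ = 419.15 K. At constant pressure, ΔS = nC_p ln(T₂/T₁) with C_p = 7R/2 = 29.1 J mol⁻¹ K⁻¹.
ΔS = 4.1 × 29.1 × ln(419.15/567.15) = -36.1 J/K.

ΔS = -36.1 J/K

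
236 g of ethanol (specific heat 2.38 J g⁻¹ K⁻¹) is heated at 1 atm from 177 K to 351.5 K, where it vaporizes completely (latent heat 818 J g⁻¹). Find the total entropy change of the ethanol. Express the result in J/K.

ΔS = 935 J/K

Warming step: ΔS₁ = m c ln(T_tr/T_i) = 236 × 2.38 × ln(351.5/177) = 385.35 J/K.
Phase change: ΔS₂ = +mL/T_tr = 236 × 818 / 351.5 = 549.21 J/K.
ΔS_total = (385.35) + (549.21) = 935 J/K.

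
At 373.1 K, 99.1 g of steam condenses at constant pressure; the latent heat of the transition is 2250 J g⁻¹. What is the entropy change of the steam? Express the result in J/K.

ΔS = -598 J/K

Heat released by the substance: Q = −mL = −99.1 × 2250 = −222975 J.
At constant T, ΔS = Q_rev/T = −222975 / 373.1 = -598 J/K.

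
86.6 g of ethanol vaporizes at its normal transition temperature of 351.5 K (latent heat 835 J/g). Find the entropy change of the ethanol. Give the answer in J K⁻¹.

Heat absorbed by the substance: Q = mL = 86.6 × 835 = 72311 J.
At constant T, ΔS = Q_rev/T = 72311 / 351.5 = 206 J/K.

ΔS = 206 J/K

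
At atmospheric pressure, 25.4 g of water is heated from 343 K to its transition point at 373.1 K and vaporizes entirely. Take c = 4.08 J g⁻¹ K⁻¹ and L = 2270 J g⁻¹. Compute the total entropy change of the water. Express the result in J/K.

ΔS = 163 J/K

Warming step: ΔS₁ = m c ln(T_tr/T_i) = 25.4 × 4.08 × ln(373.1/343) = 8.717 J/K.
Phase change: ΔS₂ = +mL/T_tr = 25.4 × 2270 / 373.1 = 154.5 J/K.
ΔS_total = (8.717) + (154.5) = 163 J/K.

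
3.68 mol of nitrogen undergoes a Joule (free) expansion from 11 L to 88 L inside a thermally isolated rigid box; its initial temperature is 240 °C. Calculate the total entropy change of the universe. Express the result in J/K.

For an ideal gas in free expansion Q = 0 and W = 0, so T is unchanged.
Entropy is a state function; using a reversible isothermal path, ΔS_gas = nR ln(V₂/V₁) = 3.68 × 8.314 × ln(88/11) = 63.6 J/K.
The insulated surroundings exchange no heat, so ΔS_surr = 0 and ΔS_universe = ΔS_gas.

ΔS_universe = 63.6 J/K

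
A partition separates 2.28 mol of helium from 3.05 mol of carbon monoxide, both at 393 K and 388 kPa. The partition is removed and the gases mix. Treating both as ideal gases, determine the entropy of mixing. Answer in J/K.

Mole fractions: x_A = 2.28/5.33 = 0.428, x_B = 0.572.
ΔS_mix = −R(n_A ln x_A + n_B ln x_B) = −8.314 × (2.28 ln 0.428 + 3.05 ln 0.572) = 30.3 J/K.

ΔS_mix = 30.3 J/K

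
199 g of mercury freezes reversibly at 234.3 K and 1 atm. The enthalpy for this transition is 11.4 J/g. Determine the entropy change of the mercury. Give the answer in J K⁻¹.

Heat released by the substance: Q = −mL = −199 × 11.4 = −2268.6 J.
At constant T, ΔS = Q_rev/T = −2268.6 / 234.3 = -9.68 J/K.

ΔS = -9.68 J/K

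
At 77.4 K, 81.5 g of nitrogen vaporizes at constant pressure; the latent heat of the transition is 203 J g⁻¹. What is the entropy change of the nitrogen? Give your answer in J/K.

ΔS = 214 J/K

Heat absorbed by the substance: Q = mL = 81.5 × 203 = 16544.5 J.
At constant T, ΔS = Q_rev/T = 16544.5 / 77.4 = 214 J/K.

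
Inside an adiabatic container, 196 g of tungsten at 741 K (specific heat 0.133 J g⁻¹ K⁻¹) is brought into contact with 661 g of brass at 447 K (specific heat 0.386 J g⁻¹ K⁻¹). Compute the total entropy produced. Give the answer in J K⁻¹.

Energy balance: T_f = (m₁c₁T₁ + m₂c₂T₂)/(m₁c₁ + m₂c₂) = 474.25 K.
ΔS₁ = m₁c₁ ln(T_f/T₁) = 26.068 × ln(474.25/741) = -11.63 J/K.
ΔS₂ = m₂c₂ ln(T_f/T₂) = 255.146 × ln(474.25/447) = 15.1 J/K.
ΔS_total = -11.63 + 15.1 = 3.47 J/K.

ΔS_total = 3.47 J/K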